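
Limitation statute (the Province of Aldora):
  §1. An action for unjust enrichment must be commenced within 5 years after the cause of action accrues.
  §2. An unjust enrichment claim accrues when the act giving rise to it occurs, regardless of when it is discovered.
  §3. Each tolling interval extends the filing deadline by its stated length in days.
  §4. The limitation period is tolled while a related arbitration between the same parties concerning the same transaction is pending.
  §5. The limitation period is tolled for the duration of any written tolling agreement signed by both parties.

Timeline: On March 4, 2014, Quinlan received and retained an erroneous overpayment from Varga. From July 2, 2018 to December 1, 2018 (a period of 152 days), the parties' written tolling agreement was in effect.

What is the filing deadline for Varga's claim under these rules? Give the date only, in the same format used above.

August 3, 2019

The claim accrued on March 4, 2014, when the wrongful act occurred.
The untolled deadline — 5 years after March 4, 2014 — is March 4, 2019.
The written tolling agreement from July 2, 2018 to December 1, 2018 tolled the period for 152 days, extending the deadline to August 3, 2019.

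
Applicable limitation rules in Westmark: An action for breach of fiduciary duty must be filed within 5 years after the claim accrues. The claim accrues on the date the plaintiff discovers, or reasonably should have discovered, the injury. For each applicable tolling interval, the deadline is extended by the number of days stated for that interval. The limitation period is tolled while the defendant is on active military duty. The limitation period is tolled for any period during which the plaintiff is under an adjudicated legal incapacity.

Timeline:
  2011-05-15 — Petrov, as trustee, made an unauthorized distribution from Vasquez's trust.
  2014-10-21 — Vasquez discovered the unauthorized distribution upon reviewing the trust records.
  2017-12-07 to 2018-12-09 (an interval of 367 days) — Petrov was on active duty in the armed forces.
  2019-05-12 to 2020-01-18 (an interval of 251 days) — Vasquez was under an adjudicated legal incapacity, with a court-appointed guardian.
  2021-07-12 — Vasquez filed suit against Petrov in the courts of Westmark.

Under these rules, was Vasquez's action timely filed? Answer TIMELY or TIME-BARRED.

TIME-BARRED

The claim did not accrue until Vasquez discovered the injury on 2014-10-21; the 2011-05-15 act date does not start the clock under the stated rule.
Adding the 5 years base period to 2014-10-21 gives a deadline of 2019-10-21, before any tolling.
The period was tolled for 367 days by the defendant's active military service (2017-12-07 to 2018-12-09), pushing the deadline to 2020-10-22.
Because the plaintiff's legal incapacity ran from 2019-05-12 to 2020-01-18, the deadline is extended by 251 days to 2021-06-30.
Filing on 2021-07-12 missed the 2021-06-30 deadline — the action is time-barred.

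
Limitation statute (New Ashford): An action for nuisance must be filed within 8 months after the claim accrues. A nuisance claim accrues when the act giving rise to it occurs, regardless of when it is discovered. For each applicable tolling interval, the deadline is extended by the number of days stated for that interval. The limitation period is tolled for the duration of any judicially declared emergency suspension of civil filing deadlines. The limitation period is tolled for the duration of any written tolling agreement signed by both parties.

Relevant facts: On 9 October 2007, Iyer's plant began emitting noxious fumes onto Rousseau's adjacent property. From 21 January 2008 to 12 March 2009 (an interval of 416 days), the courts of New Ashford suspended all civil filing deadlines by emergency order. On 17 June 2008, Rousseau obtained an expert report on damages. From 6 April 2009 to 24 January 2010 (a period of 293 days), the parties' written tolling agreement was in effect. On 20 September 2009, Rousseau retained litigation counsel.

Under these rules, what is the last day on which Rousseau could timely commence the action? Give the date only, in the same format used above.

The claim accrued on 9 October 2007, when the wrongful act occurred.
Adding the 8 months base period to 9 October 2007 gives a deadline of 9 June 2008, before any tolling.
The emergency suspension of filing deadlines from 21 January 2008 to 12 March 2009 tolled the period for 416 days, extending the deadline to 30 July 2009.
Because the written tolling agreement ran from 6 April 2009 to 24 January 2010, the deadline is extended by 293 days to 19 May 2010.
None of the other events listed affects the running of the period under the stated rules.

19 May 2010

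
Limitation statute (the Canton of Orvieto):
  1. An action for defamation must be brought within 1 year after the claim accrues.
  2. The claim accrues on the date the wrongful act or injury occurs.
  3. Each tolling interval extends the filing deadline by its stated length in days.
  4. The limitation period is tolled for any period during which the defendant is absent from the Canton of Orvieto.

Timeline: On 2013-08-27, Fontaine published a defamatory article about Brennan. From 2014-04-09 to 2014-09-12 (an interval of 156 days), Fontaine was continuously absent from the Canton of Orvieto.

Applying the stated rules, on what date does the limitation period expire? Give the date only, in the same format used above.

The limitation period began to run on 2013-08-27.
1 year from 2013-08-27 is 2014-08-27.
The period was tolled for 156 days by the defendant's absence from the jurisdiction (2014-04-09 to 2014-09-12), pushing the deadline to 2015-01-30.

2015-01-30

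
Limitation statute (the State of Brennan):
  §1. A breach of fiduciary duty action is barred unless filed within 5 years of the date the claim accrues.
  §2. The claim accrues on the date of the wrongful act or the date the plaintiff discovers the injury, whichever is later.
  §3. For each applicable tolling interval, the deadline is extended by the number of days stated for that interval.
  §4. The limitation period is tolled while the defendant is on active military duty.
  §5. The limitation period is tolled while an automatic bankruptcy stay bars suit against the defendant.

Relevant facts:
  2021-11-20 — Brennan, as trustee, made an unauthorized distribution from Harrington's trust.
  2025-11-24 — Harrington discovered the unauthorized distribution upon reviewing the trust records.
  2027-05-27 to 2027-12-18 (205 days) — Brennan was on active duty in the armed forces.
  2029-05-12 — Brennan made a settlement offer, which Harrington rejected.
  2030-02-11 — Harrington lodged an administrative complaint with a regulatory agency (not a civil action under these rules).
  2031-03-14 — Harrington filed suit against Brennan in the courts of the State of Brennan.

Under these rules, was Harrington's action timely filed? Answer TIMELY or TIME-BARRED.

TIMELY

Because discovery on 2025-11-24 post-dates the 2021-11-20 act, accrual under the later-of rule falls on 2025-11-24.
The untolled deadline — 5 years after 2025-11-24 — is 2030-11-24.
The period was tolled for 205 days by the defendant's active military service (2027-05-27 to 2027-12-18), pushing the deadline to 2031-06-17.
Nothing else in the chronology tolls or restarts the period.
The 2031-03-14 filing precedes the 2031-06-17 deadline; the claim is timely.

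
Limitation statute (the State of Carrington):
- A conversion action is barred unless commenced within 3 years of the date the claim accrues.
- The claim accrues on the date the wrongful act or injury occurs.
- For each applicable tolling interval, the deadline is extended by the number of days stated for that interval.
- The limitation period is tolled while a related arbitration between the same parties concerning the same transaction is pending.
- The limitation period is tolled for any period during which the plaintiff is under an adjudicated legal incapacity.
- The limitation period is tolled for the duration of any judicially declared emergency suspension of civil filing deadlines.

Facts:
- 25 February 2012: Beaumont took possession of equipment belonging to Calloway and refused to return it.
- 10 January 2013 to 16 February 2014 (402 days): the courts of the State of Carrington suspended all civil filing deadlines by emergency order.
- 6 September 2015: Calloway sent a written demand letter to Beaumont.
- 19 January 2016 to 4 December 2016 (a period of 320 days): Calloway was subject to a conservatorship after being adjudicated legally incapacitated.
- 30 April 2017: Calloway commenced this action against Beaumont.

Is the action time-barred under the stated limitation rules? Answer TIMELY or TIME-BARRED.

TIME-BARRED

The limitation period began to run on 25 February 2012.
Adding the 3 years base period to 25 February 2012 gives a deadline of 25 February 2015, before any tolling.
Because the emergency suspension of filing deadlines ran from 10 January 2013 to 16 February 2014, the deadline is extended by 402 days to 2 April 2016.
The period was tolled for 320 days by the plaintiff's legal incapacity (19 January 2016 to 4 December 2016), pushing the deadline to 16 February 2017.
Nothing else in the chronology tolls or restarts the period.
Filing on 30 April 2017 missed the 16 February 2017 deadline — the action is time-barred.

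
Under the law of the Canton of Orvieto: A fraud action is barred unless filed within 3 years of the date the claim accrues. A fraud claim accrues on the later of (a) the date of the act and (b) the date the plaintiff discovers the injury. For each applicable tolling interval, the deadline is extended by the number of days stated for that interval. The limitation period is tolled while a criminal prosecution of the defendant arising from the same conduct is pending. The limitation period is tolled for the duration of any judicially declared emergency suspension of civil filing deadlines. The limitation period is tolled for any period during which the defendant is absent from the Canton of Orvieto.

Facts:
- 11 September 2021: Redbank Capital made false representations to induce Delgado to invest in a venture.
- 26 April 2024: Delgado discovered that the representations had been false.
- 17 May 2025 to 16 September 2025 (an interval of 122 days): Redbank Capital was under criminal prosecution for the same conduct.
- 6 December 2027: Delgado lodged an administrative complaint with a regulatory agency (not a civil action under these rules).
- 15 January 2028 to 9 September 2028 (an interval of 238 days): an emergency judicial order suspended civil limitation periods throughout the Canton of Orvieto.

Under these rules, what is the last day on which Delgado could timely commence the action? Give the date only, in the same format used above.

Taking the later of the act (11 September 2021) and discovery (26 April 2024), the claim accrued on 26 April 2024.
The untolled deadline — 3 years after 26 April 2024 — is 26 April 2027.
Because the pending criminal prosecution ran from 17 May 2025 to 16 September 2025, the deadline is extended by 122 days to 26 August 2027.
By the time the emergency suspension of filing deadlines began on 15 January 2028, the limitation period had already expired on 26 August 2027; that interval cannot revive it.
None of the other events listed affects the running of the period under the stated rules.

26 August 2027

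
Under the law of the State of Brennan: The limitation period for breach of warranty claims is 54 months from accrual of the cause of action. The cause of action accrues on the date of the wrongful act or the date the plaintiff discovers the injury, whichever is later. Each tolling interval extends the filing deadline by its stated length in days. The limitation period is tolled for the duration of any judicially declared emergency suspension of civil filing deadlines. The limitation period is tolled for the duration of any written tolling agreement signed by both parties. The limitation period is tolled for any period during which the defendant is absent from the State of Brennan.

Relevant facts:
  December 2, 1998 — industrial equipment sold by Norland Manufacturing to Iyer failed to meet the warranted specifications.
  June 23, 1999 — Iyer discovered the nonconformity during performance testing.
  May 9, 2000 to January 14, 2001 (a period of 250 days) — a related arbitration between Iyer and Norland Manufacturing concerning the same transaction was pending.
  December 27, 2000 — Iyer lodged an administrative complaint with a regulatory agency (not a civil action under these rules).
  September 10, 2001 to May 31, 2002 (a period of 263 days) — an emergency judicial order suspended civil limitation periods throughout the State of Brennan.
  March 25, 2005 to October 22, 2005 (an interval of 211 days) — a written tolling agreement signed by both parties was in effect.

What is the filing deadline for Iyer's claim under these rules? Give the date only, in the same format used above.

September 11, 2004

The claim accrued on June 23, 1999 — the later of the December 2, 1998 act and the June 23, 1999 discovery.
Adding the 54 months base period to June 23, 1999 gives a deadline of December 23, 2003, before any tolling.
Because the emergency suspension of filing deadlines ran from September 10, 2001 to May 31, 2002, the deadline is extended by 263 days to September 11, 2004.
The written tolling agreement starting March 25, 2005 came too late — the period had run on September 11, 2004 — and so does not extend the deadline.
Although a pending arbitration ran from May 9, 2000 to January 14, 2001, the stated rules do not make that a tolling event, so it is disregarded.
Nothing else in the chronology tolls or restarts the period.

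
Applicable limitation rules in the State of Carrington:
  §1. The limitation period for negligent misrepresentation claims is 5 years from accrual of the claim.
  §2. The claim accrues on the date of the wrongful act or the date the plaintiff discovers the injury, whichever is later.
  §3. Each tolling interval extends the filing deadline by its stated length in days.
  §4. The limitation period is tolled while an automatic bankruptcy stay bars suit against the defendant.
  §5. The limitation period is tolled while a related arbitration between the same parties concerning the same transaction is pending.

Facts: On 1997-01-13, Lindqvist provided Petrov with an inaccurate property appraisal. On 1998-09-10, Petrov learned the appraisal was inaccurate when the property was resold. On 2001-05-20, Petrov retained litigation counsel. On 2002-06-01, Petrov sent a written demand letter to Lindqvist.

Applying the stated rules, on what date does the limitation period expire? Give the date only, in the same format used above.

2003-09-10

The claim accrued on 1998-09-10 — the later of the 1997-01-13 act and the 1998-09-10 discovery.
5 years from 1998-09-10 is 2003-09-10.
None of the other events listed affects the running of the period under the stated rules.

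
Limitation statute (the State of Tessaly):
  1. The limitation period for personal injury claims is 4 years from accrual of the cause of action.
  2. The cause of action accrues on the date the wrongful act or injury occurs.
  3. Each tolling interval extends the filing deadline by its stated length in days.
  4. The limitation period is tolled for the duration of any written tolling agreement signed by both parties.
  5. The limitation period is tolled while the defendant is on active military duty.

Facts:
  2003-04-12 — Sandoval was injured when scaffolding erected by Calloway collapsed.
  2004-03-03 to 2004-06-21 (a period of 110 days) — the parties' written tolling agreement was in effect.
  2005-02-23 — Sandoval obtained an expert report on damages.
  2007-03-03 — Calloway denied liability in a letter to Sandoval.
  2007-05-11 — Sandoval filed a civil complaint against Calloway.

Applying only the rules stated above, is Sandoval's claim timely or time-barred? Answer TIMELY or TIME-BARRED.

The claim accrued on 2003-04-12, when the wrongful act occurred.
Adding the 4 years base period to 2003-04-12 gives a deadline of 2007-04-12, before any tolling.
Because the written tolling agreement ran from 2004-03-03 to 2004-06-21, the deadline is extended by 110 days to 2007-07-31.
Nothing else in the chronology tolls or restarts the period.
The 2007-05-11 filing precedes the 2007-07-31 deadline; the claim is timely.

TIMELY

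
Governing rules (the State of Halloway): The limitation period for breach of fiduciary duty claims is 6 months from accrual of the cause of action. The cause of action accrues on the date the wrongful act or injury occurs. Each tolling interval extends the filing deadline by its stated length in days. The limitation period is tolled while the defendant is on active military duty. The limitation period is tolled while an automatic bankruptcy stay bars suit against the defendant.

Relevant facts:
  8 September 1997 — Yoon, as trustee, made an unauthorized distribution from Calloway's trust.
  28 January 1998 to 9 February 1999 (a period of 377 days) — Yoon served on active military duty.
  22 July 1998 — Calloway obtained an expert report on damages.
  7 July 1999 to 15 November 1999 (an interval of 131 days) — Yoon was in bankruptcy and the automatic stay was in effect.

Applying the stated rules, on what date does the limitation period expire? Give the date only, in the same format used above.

20 March 1999

The claim accrued on 8 September 1997, when the wrongful act occurred.
6 months from 8 September 1997 is 8 March 1998.
The period was tolled for 377 days by the defendant's active military service (28 January 1998 to 9 February 1999), pushing the deadline to 20 March 1999.
By the time the automatic bankruptcy stay began on 7 July 1999, the limitation period had already expired on 20 March 1999; that interval cannot revive it.
The other events in the timeline have no effect on the limitation period under the stated rules.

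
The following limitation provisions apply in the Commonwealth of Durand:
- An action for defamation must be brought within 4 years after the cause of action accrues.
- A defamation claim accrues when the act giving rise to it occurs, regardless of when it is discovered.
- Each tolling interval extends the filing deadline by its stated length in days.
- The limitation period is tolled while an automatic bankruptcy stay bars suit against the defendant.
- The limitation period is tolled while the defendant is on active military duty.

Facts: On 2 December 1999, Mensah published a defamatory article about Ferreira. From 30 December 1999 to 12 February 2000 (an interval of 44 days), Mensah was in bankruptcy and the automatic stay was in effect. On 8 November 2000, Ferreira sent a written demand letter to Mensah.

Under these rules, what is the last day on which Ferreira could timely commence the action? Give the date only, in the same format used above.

15 January 2004

The cause of action accrued on 2 December 1999, the date of the act.
Adding the 4 years base period to 2 December 1999 gives a deadline of 2 December 2003, before any tolling.
The period was tolled for 44 days by the automatic bankruptcy stay (30 December 1999 to 12 February 2000), pushing the deadline to 15 January 2004.
Nothing else in the chronology tolls or restarts the period.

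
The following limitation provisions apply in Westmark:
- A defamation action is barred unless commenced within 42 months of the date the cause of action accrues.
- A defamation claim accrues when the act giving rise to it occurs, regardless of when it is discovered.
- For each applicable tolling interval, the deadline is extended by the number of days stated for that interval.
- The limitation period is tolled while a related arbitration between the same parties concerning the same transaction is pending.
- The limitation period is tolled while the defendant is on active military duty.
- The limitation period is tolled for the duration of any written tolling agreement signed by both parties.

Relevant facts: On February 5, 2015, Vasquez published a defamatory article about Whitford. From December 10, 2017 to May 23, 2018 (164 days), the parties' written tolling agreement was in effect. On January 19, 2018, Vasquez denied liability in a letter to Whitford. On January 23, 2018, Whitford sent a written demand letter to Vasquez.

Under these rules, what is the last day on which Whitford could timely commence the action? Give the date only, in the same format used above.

The claim accrued on February 5, 2015, when the wrongful act occurred.
42 months from February 5, 2015 is August 5, 2018.
Because the written tolling agreement ran from December 10, 2017 to May 23, 2018, the deadline is extended by 164 days to January 16, 2019.
Nothing else in the chronology tolls or restarts the period.

January 16, 2019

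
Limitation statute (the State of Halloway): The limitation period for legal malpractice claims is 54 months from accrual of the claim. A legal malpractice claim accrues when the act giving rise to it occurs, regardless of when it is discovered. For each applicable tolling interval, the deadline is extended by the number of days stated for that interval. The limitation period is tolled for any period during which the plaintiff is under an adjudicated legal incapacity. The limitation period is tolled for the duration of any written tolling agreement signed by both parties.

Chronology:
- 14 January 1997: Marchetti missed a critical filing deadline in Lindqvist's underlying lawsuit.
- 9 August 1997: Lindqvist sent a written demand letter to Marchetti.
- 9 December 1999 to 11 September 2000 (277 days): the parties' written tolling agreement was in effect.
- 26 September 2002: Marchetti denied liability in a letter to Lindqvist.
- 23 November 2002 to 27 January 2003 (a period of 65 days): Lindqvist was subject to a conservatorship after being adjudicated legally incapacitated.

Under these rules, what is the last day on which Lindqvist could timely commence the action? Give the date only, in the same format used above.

17 April 2002

The limitation period began to run on 14 January 1997.
Adding the 54 months base period to 14 January 1997 gives a deadline of 14 July 2001, before any tolling.
The period was tolled for 277 days by the written tolling agreement (9 December 1999 to 11 September 2000), pushing the deadline to 17 April 2002.
By the time the plaintiff's legal incapacity began on 23 November 2002, the limitation period had already expired on 17 April 2002; that interval cannot revive it.
Nothing else in the chronology tolls or restarts the period.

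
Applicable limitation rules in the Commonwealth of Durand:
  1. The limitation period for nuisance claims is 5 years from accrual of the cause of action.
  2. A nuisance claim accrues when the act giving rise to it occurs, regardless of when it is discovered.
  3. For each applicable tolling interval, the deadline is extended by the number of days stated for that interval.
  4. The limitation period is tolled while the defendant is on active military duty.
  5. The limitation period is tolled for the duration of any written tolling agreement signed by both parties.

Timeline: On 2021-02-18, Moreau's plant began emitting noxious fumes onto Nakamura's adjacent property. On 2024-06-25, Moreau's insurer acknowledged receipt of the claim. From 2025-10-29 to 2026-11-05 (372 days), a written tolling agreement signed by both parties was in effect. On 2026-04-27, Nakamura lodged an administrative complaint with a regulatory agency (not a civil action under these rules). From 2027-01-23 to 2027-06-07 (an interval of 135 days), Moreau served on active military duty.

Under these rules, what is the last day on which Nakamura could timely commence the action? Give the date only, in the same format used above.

2027-07-10

The claim accrued on 2021-02-18, when the wrongful act occurred.
5 years from 2021-02-18 is 2026-02-18.
The written tolling agreement from 2025-10-29 to 2026-11-05 tolled the period for 372 days, extending the deadline to 2027-02-25.
The defendant's active military service from 2027-01-23 to 2027-06-07 tolled the period for 135 days, extending the deadline to 2027-07-10.
Nothing else in the chronology tolls or restarts the period.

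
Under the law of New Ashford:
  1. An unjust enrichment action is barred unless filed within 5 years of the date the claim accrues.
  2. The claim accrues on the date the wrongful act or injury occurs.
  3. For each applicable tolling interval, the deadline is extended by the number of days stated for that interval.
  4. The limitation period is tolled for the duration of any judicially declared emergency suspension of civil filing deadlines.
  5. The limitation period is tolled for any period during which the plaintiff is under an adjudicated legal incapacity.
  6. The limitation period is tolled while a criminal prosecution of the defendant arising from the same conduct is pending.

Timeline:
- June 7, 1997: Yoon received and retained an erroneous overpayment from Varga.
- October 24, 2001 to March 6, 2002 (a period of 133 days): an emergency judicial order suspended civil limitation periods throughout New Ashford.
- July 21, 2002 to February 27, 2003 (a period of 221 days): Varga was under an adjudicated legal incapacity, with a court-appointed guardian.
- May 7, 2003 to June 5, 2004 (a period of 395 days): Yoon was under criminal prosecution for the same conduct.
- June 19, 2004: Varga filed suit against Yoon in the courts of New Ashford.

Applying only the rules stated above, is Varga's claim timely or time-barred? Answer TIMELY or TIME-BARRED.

TIMELY

The claim accrued on June 7, 1997, the date of the act.
Adding the 5 years base period to June 7, 1997 gives a deadline of June 7, 2002, before any tolling.
Because the emergency suspension of filing deadlines ran from October 24, 2001 to March 6, 2002, the deadline is extended by 133 days to October 18, 2002.
Because the plaintiff's legal incapacity ran from July 21, 2002 to February 27, 2003, the deadline is extended by 221 days to May 27, 2003.
The pending criminal prosecution from May 7, 2003 to June 5, 2004 tolled the period for 395 days, extending the deadline to June 25, 2004.
The June 19, 2004 filing precedes the June 25, 2004 deadline; the claim is timely.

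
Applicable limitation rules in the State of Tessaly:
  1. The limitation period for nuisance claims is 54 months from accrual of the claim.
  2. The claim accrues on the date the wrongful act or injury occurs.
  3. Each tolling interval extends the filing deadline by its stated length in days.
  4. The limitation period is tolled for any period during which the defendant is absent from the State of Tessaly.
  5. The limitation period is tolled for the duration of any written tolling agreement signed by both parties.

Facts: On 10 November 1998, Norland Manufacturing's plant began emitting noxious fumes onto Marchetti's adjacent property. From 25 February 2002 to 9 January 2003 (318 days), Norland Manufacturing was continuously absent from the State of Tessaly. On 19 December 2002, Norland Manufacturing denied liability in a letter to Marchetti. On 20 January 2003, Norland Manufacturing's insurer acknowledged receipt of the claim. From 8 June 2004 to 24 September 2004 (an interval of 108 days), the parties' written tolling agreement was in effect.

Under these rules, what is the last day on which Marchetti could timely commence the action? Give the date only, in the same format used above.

23 March 2004

The claim accrued on 10 November 1998, when the wrongful act occurred.
The untolled deadline — 54 months after 10 November 1998 — is 10 May 2003.
The period was tolled for 318 days by the defendant's absence from the jurisdiction (25 February 2002 to 9 January 2003), pushing the deadline to 23 March 2004.
The written tolling agreement starting 8 June 2004 came too late — the period had run on 23 March 2004 — and so does not extend the deadline.
The other events in the timeline have no effect on the limitation period under the stated rules.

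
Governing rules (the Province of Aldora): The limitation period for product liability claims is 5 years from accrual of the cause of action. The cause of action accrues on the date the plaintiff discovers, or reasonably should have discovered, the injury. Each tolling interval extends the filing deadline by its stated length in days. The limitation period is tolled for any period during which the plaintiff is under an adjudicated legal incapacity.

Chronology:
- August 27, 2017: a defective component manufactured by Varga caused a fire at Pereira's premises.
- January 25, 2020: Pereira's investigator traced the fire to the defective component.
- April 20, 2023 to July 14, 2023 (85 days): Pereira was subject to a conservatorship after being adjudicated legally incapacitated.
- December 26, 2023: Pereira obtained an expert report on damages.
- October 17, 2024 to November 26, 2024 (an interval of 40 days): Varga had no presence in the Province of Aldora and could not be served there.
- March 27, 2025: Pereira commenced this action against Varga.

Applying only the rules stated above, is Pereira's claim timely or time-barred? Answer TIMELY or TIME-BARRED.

The claim did not accrue until Pereira discovered the injury on January 25, 2020; the August 27, 2017 act date does not start the clock under the stated rule.
Adding the 5 years base period to January 25, 2020 gives a deadline of January 25, 2025, before any tolling.
Because the plaintiff's legal incapacity ran from April 20, 2023 to July 14, 2023, the deadline is extended by 85 days to April 20, 2025.
The defendant's absence from the jurisdiction from October 17, 2024 to November 26, 2024 does not toll the period, because no stated rule makes the defendant's absence a tolling event.
None of the other events listed affects the running of the period under the stated rules.
Pereira filed on March 27, 2025, before the April 20, 2025 deadline, so the action is timely.

TIMELY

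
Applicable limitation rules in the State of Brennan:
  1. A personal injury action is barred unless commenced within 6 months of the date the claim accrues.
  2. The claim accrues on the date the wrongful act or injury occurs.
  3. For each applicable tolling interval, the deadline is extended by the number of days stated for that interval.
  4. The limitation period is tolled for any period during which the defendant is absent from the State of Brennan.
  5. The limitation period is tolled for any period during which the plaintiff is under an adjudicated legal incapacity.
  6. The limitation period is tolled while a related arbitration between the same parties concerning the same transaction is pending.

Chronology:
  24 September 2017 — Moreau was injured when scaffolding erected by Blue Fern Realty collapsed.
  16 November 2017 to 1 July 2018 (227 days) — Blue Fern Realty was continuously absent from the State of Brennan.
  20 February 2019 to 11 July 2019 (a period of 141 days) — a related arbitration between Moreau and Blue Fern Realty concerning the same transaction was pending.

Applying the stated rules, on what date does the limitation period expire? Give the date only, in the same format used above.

6 November 2018

The limitation period began to run on 24 September 2017.
Adding the 6 months base period to 24 September 2017 gives a deadline of 24 March 2018, before any tolling.
Because the defendant's absence from the jurisdiction ran from 16 November 2017 to 1 July 2018, the deadline is extended by 227 days to 6 November 2018.
The pending related arbitration from 20 February 2019 to 11 July 2019 began after the period had already run on 6 November 2018, so it has no tolling effect.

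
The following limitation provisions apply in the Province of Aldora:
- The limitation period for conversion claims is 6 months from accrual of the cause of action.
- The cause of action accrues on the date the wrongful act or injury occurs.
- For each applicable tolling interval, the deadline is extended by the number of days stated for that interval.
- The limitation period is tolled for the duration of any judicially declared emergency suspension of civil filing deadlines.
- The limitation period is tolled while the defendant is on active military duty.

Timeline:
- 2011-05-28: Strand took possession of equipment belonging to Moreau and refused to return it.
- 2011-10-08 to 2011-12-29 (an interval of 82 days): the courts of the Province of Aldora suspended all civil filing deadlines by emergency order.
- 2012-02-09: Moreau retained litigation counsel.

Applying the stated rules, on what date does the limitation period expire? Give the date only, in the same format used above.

The claim accrued on 2011-05-28, when the wrongful act occurred.
The untolled deadline — 6 months after 2011-05-28 — is 2011-11-28.
The period was tolled for 82 days by the emergency suspension of filing deadlines (2011-10-08 to 2011-12-29), pushing the deadline to 2012-02-18.
The other events in the timeline have no effect on the limitation period under the stated rules.

2012-02-18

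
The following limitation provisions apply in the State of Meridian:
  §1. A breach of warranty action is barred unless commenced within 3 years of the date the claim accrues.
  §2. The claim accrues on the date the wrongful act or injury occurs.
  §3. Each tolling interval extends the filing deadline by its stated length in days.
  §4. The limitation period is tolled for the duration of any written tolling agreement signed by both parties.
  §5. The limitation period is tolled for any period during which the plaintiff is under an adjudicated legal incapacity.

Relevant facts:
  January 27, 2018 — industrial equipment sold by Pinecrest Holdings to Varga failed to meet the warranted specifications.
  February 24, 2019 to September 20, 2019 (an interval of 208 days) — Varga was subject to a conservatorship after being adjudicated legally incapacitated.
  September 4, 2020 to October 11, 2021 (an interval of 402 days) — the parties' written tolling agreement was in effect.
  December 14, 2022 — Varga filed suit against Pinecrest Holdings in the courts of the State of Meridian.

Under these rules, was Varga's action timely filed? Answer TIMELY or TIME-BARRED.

TIME-BARRED

The claim accrued on January 27, 2018, the date of the act.
Adding the 3 years base period to January 27, 2018 gives a deadline of January 27, 2021, before any tolling.
Because the plaintiff's legal incapacity ran from February 24, 2019 to September 20, 2019, the deadline is extended by 208 days to August 23, 2021.
The written tolling agreement from September 4, 2020 to October 11, 2021 tolled the period for 402 days, extending the deadline to September 29, 2022.
Filing on December 14, 2022 missed the September 29, 2022 deadline — the action is time-barred.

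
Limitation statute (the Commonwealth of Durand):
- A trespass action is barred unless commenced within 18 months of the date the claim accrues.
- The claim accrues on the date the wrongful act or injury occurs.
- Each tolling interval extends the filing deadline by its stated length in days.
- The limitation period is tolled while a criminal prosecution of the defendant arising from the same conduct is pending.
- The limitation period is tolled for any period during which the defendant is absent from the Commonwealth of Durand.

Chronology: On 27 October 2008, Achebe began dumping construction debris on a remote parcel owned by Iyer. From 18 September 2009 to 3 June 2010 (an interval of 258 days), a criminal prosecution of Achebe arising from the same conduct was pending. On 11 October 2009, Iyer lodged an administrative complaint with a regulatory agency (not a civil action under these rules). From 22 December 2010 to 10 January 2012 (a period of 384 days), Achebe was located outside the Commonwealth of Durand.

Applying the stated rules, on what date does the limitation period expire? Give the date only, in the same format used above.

29 January 2012

The claim accrued on 27 October 2008, when the wrongful act occurred.
The untolled deadline — 18 months after 27 October 2008 — is 27 April 2010.
Because the pending criminal prosecution ran from 18 September 2009 to 3 June 2010, the deadline is extended by 258 days to 10 January 2011.
The period was tolled for 384 days by the defendant's absence from the jurisdiction (22 December 2010 to 10 January 2012), pushing the deadline to 29 January 2012.
Nothing else in the chronology tolls or restarts the period.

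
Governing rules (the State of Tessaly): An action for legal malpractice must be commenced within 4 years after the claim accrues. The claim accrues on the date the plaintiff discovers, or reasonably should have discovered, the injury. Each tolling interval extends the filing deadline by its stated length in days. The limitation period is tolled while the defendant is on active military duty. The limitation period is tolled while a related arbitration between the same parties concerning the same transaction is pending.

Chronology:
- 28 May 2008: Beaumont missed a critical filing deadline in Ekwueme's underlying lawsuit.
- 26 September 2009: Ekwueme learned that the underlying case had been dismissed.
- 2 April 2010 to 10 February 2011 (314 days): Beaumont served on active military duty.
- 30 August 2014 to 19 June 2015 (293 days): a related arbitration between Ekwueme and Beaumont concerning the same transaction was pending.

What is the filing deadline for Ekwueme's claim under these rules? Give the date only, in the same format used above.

6 August 2014

The claim did not accrue until Ekwueme discovered the injury on 26 September 2009; the 28 May 2008 act date does not start the clock under the stated rule.
Adding the 4 years base period to 26 September 2009 gives a deadline of 26 September 2013, before any tolling.
The period was tolled for 314 days by the defendant's active military service (2 April 2010 to 10 February 2011), pushing the deadline to 6 August 2014.
The pending related arbitration from 30 August 2014 to 19 June 2015 began after the period had already run on 6 August 2014, so it has no tolling effect.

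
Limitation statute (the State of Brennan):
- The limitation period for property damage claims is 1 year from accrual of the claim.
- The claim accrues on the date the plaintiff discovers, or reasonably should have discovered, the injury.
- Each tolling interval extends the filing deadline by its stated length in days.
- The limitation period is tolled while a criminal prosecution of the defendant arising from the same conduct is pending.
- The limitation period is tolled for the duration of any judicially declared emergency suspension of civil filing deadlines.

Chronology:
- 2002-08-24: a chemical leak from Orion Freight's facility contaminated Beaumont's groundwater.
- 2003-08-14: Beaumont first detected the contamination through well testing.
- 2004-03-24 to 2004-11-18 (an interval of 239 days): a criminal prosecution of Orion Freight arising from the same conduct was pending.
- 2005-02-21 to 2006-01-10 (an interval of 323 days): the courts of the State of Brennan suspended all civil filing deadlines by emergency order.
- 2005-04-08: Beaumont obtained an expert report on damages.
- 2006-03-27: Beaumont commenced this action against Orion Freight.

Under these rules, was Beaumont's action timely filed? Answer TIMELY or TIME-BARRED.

TIME-BARRED

The claim did not accrue until Beaumont discovered the injury on 2003-08-14; the 2002-08-24 act date does not start the clock under the stated rule.
Adding the 1 year base period to 2003-08-14 gives a deadline of 2004-08-14, before any tolling.
The period was tolled for 239 days by the pending criminal prosecution (2004-03-24 to 2004-11-18), pushing the deadline to 2005-04-10.
The period was tolled for 323 days by the emergency suspension of filing deadlines (2005-02-21 to 2006-01-10), pushing the deadline to 2006-02-27.
The other events in the timeline have no effect on the limitation period under the stated rules.
Filing on 2006-03-27 missed the 2006-02-27 deadline — the action is time-barred.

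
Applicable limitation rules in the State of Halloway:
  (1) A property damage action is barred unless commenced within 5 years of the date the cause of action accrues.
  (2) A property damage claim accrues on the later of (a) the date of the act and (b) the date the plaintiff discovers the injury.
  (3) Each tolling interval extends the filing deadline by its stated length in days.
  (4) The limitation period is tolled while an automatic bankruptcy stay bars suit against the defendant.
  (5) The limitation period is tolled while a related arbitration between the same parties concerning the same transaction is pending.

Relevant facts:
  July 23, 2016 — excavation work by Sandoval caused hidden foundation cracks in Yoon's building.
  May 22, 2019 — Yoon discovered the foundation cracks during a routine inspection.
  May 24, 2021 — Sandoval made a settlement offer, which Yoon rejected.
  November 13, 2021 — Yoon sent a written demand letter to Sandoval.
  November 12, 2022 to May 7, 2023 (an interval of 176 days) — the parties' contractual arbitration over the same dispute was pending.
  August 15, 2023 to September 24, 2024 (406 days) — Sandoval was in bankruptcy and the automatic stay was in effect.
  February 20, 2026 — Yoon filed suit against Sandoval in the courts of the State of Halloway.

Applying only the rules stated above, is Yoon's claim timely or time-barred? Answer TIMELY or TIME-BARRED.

TIME-BARRED

The claim accrued on May 22, 2019 — the later of the July 23, 2016 act and the May 22, 2019 discovery.
The untolled deadline — 5 years after May 22, 2019 — is May 22, 2024.
The pending related arbitration from November 12, 2022 to May 7, 2023 tolled the period for 176 days, extending the deadline to November 14, 2024.
Because the automatic bankruptcy stay ran from August 15, 2023 to September 24, 2024, the deadline is extended by 406 days to December 25, 2025.
The other events in the timeline have no effect on the limitation period under the stated rules.
The February 20, 2026 filing falls after the December 25, 2025 deadline; the claim is time-barred.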